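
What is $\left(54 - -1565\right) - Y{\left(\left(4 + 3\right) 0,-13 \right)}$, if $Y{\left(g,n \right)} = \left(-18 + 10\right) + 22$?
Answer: $1605$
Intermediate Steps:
$Y{\left(g,n \right)} = 14$ ($Y{\left(g,n \right)} = -8 + 22 = 14$)
$\left(54 - -1565\right) - Y{\left(\left(4 + 3\right) 0,-13 \right)} = \left(54 - -1565\right) - 14 = \left(54 + 1565\right) - 14 = 1619 - 14 = 1605$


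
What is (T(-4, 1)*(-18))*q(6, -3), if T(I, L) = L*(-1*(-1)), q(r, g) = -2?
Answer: 36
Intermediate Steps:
T(I, L) = L (T(I, L) = L*1 = L)
(T(-4, 1)*(-18))*q(6, -3) = (1*(-18))*(-2) = -18*(-2) = 36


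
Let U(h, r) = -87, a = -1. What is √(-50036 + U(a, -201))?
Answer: I*√50123 ≈ 223.88*I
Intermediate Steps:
√(-50036 + U(a, -201)) = √(-50036 - 87) = √(-50123) = I*√50123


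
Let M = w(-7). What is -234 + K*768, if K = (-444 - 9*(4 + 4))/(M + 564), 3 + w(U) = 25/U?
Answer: -1843542/1951 ≈ -944.92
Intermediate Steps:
w(U) = -3 + 25/U
M = -46/7 (M = -3 + 25/(-7) = -3 + 25*(-1/7) = -3 - 25/7 = -46/7 ≈ -6.5714)
K = -1806/1951 (K = (-444 - 9*(4 + 4))/(-46/7 + 564) = (-444 - 9*8)/(3902/7) = (-444 - 72)*(7/3902) = -516*7/3902 = -1806/1951 ≈ -0.92568)
-234 + K*768 = -234 - 1806/1951*768 = -234 - 1387008/1951 = -1843542/1951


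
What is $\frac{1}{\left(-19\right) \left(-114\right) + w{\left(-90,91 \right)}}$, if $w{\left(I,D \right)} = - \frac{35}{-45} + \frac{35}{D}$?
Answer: $\frac{117}{253558} \approx 0.00046143$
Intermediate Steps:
$w{\left(I,D \right)} = \frac{7}{9} + \frac{35}{D}$ ($w{\left(I,D \right)} = \left(-35\right) \left(- \frac{1}{45}\right) + \frac{35}{D} = \frac{7}{9} + \frac{35}{D}$)
$\frac{1}{\left(-19\right) \left(-114\right) + w{\left(-90,91 \right)}} = \frac{1}{\left(-19\right) \left(-114\right) + \left(\frac{7}{9} + \frac{35}{91}\right)} = \frac{1}{2166 + \left(\frac{7}{9} + 35 \cdot \frac{1}{91}\right)} = \frac{1}{2166 + \left(\frac{7}{9} + \frac{5}{13}\right)} = \frac{1}{2166 + \frac{136}{117}} = \frac{1}{\frac{253558}{117}} = \frac{117}{253558}$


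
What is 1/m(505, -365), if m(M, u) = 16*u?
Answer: -1/5840 ≈ -0.00017123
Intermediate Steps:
1/m(505, -365) = 1/(16*(-365)) = 1/(-5840) = -1/5840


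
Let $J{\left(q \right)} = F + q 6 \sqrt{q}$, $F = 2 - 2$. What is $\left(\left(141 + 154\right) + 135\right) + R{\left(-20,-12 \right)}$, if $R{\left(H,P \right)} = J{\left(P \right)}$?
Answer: $430 - 144 i \sqrt{3} \approx 430.0 - 249.42 i$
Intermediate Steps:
$F = 0$ ($F = 2 - 2 = 0$)
$J{\left(q \right)} = 6 q^{\frac{3}{2}}$ ($J{\left(q \right)} = 0 + q 6 \sqrt{q} = 0 + 6 q^{\frac{3}{2}} = 6 q^{\frac{3}{2}}$)
$R{\left(H,P \right)} = 6 P^{\frac{3}{2}}$
$\left(\left(141 + 154\right) + 135\right) + R{\left(-20,-12 \right)} = \left(\left(141 + 154\right) + 135\right) + 6 \left(-12\right)^{\frac{3}{2}} = \left(295 + 135\right) + 6 \left(- 24 i \sqrt{3}\right) = 430 - 144 i \sqrt{3}$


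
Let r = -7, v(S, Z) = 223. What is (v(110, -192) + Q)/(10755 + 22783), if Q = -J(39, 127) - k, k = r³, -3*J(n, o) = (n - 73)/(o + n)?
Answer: 3437/203682 ≈ 0.016874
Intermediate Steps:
J(n, o) = -(-73 + n)/(3*(n + o)) (J(n, o) = -(n - 73)/(3*(o + n)) = -(-73 + n)/(3*(n + o)))
k = -343 (k = (-7)³ = -343)
Q = 85390/249 (Q = -(73 - 1*39)/(3*(39 + 127)) - 1*(-343) = -(73 - 39)/(3*166) + 343 = -34/(3*166) + 343 = -1*17/249 + 343 = -17/249 + 343 = 85390/249 ≈ 342.93)
(v(110, -192) + Q)/(10755 + 22783) = (223 + 85390/249)/(10755 + 22783) = (140917/249)/33538 = (140917/249)*(1/33538) = 3437/203682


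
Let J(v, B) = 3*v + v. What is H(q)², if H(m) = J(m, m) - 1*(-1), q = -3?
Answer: 121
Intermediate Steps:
J(v, B) = 4*v
H(m) = 1 + 4*m (H(m) = 4*m - 1*(-1) = 4*m + 1 = 1 + 4*m)
H(q)² = (1 + 4*(-3))² = (1 - 12)² = (-11)² = 121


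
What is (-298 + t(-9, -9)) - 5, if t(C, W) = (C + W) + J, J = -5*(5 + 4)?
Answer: -366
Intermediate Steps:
J = -45 (J = -5*9 = -45)
t(C, W) = -45 + C + W (t(C, W) = (C + W) - 45 = -45 + C + W)
(-298 + t(-9, -9)) - 5 = (-298 + (-45 - 9 - 9)) - 5 = (-298 - 63) - 5 = -361 - 5 = -366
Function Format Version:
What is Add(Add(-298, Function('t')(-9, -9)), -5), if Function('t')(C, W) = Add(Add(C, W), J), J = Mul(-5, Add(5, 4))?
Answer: -366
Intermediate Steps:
J = -45 (J = Mul(-5, 9) = -45)
Function('t')(C, W) = Add(-45, C, W) (Function('t')(C, W) = Add(Add(C, W), -45) = Add(-45, C, W))
Add(Add(-298, Function('t')(-9, -9)), -5) = Add(Add(-298, Add(-45, -9, -9)), -5) = Add(Add(-298, -63), -5) = Add(-361, -5) = -366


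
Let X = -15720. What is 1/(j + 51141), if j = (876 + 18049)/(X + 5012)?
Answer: 10708/547598903 ≈ 1.9554e-5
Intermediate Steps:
j = -18925/10708 (j = (876 + 18049)/(-15720 + 5012) = 18925/(-10708) = 18925*(-1/10708) = -18925/10708 ≈ -1.7674)
1/(j + 51141) = 1/(-18925/10708 + 51141) = 1/(547598903/10708) = 10708/547598903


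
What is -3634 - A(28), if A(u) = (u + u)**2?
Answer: -6770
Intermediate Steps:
A(u) = 4*u**2 (A(u) = (2*u)**2 = 4*u**2)
-3634 - A(28) = -3634 - 4*28**2 = -3634 - 4*784 = -3634 - 1*3136 = -3634 - 3136 = -6770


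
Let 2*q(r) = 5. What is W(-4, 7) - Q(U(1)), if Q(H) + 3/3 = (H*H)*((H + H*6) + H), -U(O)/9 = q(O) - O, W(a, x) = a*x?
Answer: 19656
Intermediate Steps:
q(r) = 5/2 (q(r) = (1/2)*5 = 5/2)
U(O) = -45/2 + 9*O (U(O) = -9*(5/2 - O) = -45/2 + 9*O)
Q(H) = -1 + 8*H**3 (Q(H) = -1 + (H*H)*((H + H*6) + H) = -1 + H**2*((H + 6*H) + H) = -1 + H**2*(7*H + H) = -1 + H**2*(8*H) = -1 + 8*H**3)
W(-4, 7) - Q(U(1)) = -4*7 - (-1 + 8*(-45/2 + 9*1)**3) = -28 - (-1 + 8*(-45/2 + 9)**3) = -28 - (-1 + 8*(-27/2)**3) = -28 - (-1 + 8*(-19683/8)) = -28 - (-1 - 19683) = -28 - 1*(-19684) = -28 + 19684 = 19656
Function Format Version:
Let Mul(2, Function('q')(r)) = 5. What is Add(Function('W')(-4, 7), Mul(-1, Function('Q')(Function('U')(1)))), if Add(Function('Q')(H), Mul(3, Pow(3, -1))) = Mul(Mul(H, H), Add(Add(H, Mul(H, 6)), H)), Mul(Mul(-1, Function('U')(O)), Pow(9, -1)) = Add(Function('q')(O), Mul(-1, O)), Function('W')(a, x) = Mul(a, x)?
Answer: 19656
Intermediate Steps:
Function('q')(r) = Rational(5, 2) (Function('q')(r) = Mul(Rational(1, 2), 5) = Rational(5, 2))
Function('U')(O) = Add(Rational(-45, 2), Mul(9, O)) (Function('U')(O) = Mul(-9, Add(Rational(5, 2), Mul(-1, O))) = Add(Rational(-45, 2), Mul(9, O)))
Function('Q')(H) = Add(-1, Mul(8, Pow(H, 3))) (Function('Q')(H) = Add(-1, Mul(Mul(H, H), Add(Add(H, Mul(H, 6)), H))) = Add(-1, Mul(Pow(H, 2), Add(Add(H, Mul(6, H)), H))) = Add(-1, Mul(Pow(H, 2), Add(Mul(7, H), H))) = Add(-1, Mul(Pow(H, 2), Mul(8, H))) = Add(-1, Mul(8, Pow(H, 3))))
Add(Function('W')(-4, 7), Mul(-1, Function('Q')(Function('U')(1)))) = Add(Mul(-4, 7), Mul(-1, Add(-1, Mul(8, Pow(Add(Rational(-45, 2), Mul(9, 1)), 3))))) = Add(-28, Mul(-1, Add(-1, Mul(8, Pow(Add(Rational(-45, 2), 9), 3))))) = Add(-28, Mul(-1, Add(-1, Mul(8, Pow(Rational(-27, 2), 3))))) = Add(-28, Mul(-1, Add(-1, Mul(8, Rational(-19683, 8))))) = Add(-28, Mul(-1, Add(-1, -19683))) = Add(-28, Mul(-1, -19684)) = Add(-28, 19684) = 19656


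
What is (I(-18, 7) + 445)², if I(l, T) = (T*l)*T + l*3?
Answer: 241081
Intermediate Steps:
I(l, T) = 3*l + l*T² (I(l, T) = l*T² + 3*l = 3*l + l*T²)
(I(-18, 7) + 445)² = (-18*(3 + 7²) + 445)² = (-18*(3 + 49) + 445)² = (-18*52 + 445)² = (-936 + 445)² = (-491)² = 241081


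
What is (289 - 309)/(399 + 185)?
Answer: -5/146 ≈ -0.034247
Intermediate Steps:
(289 - 309)/(399 + 185) = -20/584 = -20*1/584 = -5/146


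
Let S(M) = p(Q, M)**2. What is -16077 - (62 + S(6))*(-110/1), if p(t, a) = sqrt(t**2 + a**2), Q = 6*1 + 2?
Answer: 1743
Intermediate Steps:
Q = 8 (Q = 6 + 2 = 8)
p(t, a) = sqrt(a**2 + t**2)
S(M) = 64 + M**2 (S(M) = (sqrt(M**2 + 8**2))**2 = (sqrt(M**2 + 64))**2 = (sqrt(64 + M**2))**2 = 64 + M**2)
-16077 - (62 + S(6))*(-110/1) = -16077 - (62 + (64 + 6**2))*(-110/1) = -16077 - (62 + (64 + 36))*(-110*1) = -16077 - (62 + 100)*(-110) = -16077 - 162*(-110) = -16077 - 1*(-17820) = -16077 + 17820 = 1743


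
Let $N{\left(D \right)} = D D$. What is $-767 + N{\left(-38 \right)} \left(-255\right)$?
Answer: $-368987$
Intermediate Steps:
$N{\left(D \right)} = D^{2}$
$-767 + N{\left(-38 \right)} \left(-255\right) = -767 + \left(-38\right)^{2} \left(-255\right) = -767 + 1444 \left(-255\right) = -767 - 368220 = -368987$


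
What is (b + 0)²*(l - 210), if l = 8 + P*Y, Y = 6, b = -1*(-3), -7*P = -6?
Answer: -12402/7 ≈ -1771.7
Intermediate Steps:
P = 6/7 (P = -⅐*(-6) = 6/7 ≈ 0.85714)
b = 3
l = 92/7 (l = 8 + (6/7)*6 = 8 + 36/7 = 92/7 ≈ 13.143)
(b + 0)²*(l - 210) = (3 + 0)²*(92/7 - 210) = 3²*(-1378/7) = 9*(-1378/7) = -12402/7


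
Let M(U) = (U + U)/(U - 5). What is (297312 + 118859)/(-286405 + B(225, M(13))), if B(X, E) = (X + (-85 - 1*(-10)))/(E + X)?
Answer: -379964123/261487165 ≈ -1.4531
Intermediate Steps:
M(U) = 2*U/(-5 + U) (M(U) = (2*U)/(-5 + U) = 2*U/(-5 + U))
B(X, E) = (-75 + X)/(E + X) (B(X, E) = (X + (-85 + 10))/(E + X) = (X - 75)/(E + X) = (-75 + X)/(E + X))
(297312 + 118859)/(-286405 + B(225, M(13))) = (297312 + 118859)/(-286405 + (-75 + 225)/(2*13/(-5 + 13) + 225)) = 416171/(-286405 + 150/(2*13/8 + 225)) = 416171/(-286405 + 150/(2*13*(1/8) + 225)) = 416171/(-286405 + 150/(13/4 + 225)) = 416171/(-286405 + 150/(913/4)) = 416171/(-286405 + (4/913)*150) = 416171/(-286405 + 600/913) = 416171/(-261487165/913) = 416171*(-913/261487165) = -379964123/261487165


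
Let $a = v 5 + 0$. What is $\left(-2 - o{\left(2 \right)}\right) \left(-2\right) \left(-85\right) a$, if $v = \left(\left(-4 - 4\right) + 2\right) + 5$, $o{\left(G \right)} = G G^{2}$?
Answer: $8500$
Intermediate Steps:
$o{\left(G \right)} = G^{3}$
$v = -1$ ($v = \left(\left(-4 - 4\right) + 2\right) + 5 = \left(-8 + 2\right) + 5 = -6 + 5 = -1$)
$a = -5$ ($a = \left(-1\right) 5 + 0 = -5 + 0 = -5$)
$\left(-2 - o{\left(2 \right)}\right) \left(-2\right) \left(-85\right) a = \left(-2 - 2^{3}\right) \left(-2\right) \left(-85\right) \left(-5\right) = \left(-2 - 8\right) \left(-2\right) \left(-85\right) \left(-5\right) = \left(-10\right) \left(-2\right) \left(-85\right) \left(-5\right) = 20 \left(-85\right) \left(-5\right) = \left(-1700\right) \left(-5\right) = 8500$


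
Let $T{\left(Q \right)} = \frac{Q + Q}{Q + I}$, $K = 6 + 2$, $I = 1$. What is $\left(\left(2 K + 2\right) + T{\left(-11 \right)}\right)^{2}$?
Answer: $\frac{10201}{25} \approx 408.04$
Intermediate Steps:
$K = 8$
$T{\left(Q \right)} = \frac{2 Q}{1 + Q}$ ($T{\left(Q \right)} = \frac{Q + Q}{Q + 1} = \frac{2 Q}{1 + Q}$)
$\left(\left(2 K + 2\right) + T{\left(-11 \right)}\right)^{2} = \left(\left(2 \cdot 8 + 2\right) + 2 \left(-11\right) \frac{1}{1 - 11}\right)^{2} = \left(\left(16 + 2\right) + 2 \left(-11\right) \frac{1}{-10}\right)^{2} = \left(18 + 2 \left(-11\right) \left(- \frac{1}{10}\right)\right)^{2} = \left(18 + \frac{11}{5}\right)^{2} = \left(\frac{101}{5}\right)^{2} = \frac{10201}{25}$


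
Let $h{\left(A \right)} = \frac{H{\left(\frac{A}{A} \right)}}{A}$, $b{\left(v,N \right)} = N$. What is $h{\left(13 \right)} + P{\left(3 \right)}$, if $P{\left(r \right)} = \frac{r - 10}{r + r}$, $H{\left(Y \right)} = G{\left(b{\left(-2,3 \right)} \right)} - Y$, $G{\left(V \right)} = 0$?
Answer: $- \frac{97}{78} \approx -1.2436$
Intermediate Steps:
$H{\left(Y \right)} = - Y$ ($H{\left(Y \right)} = 0 - Y = - Y$)
$P{\left(r \right)} = \frac{-10 + r}{2 r}$
$h{\left(A \right)} = - \frac{1}{A}$ ($h{\left(A \right)} = \frac{\left(-1\right) \frac{A}{A}}{A} = \frac{\left(-1\right) 1}{A} = - \frac{1}{A}$)
$h{\left(13 \right)} + P{\left(3 \right)} = - \frac{1}{13} + \frac{-10 + 3}{2 \cdot 3} = \left(-1\right) \frac{1}{13} + \frac{1}{2} \cdot \frac{1}{3} \left(-7\right) = - \frac{1}{13} - \frac{7}{6} = - \frac{97}{78}$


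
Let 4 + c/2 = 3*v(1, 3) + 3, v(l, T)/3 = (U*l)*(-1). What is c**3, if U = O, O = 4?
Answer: -405224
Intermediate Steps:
U = 4
v(l, T) = -12*l (v(l, T) = 3*((4*l)*(-1)) = 3*(-4*l) = -12*l)
c = -74 (c = -8 + 2*(3*(-12*1) + 3) = -8 + 2*(3*(-12) + 3) = -8 + 2*(-36 + 3) = -8 + 2*(-33) = -8 - 66 = -74)
c**3 = (-74)**3 = -405224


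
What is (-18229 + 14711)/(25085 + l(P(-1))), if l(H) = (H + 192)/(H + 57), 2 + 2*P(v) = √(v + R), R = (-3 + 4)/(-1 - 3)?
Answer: 1759*(-√5 + 224*I)/(3*(-936634*I + 4181*√5)) ≈ -0.14022 - 1.3449e-7*I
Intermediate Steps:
R = -¼ (R = 1/(-4) = 1*(-¼) = -¼ ≈ -0.25000)
P(v) = -1 + √(-¼ + v)/2 (P(v) = -1 + √(v - ¼)/2 = -1 + √(-¼ + v)/2)
l(H) = (192 + H)/(57 + H)
(-18229 + 14711)/(25085 + l(P(-1))) = (-18229 + 14711)/(25085 + (192 + (-1 + √(-1 + 4*(-1))/4))/(57 + (-1 + √(-1 + 4*(-1))/4))) = -3518/(25085 + (192 + (-1 + √(-1 - 4)/4))/(57 + (-1 + √(-1 - 4)/4))) = -3518/(25085 + (192 + (-1 + √(-5)/4))/(57 + (-1 + √(-5)/4))) = -3518/(25085 + (192 + (-1 + (I*√5)/4))/(57 + (-1 + (I*√5)/4))) = -3518/(25085 + (192 + (-1 + I*√5/4))/(57 + (-1 + I*√5/4))) = -3518/(25085 + (191 + I*√5/4)/(56 + I*√5/4))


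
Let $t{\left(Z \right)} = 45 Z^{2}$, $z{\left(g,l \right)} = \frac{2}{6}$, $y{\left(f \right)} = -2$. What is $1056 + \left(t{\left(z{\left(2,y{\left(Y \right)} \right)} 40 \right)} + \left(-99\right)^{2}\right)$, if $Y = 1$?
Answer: $18857$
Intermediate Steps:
$z{\left(g,l \right)} = \frac{1}{3}$ ($z{\left(g,l \right)} = 2 \cdot \frac{1}{6} = \frac{1}{3}$)
$1056 + \left(t{\left(z{\left(2,y{\left(Y \right)} \right)} 40 \right)} + \left(-99\right)^{2}\right) = 1056 + \left(45 \left(\frac{1}{3} \cdot 40\right)^{2} + \left(-99\right)^{2}\right) = 1056 + \left(45 \left(\frac{40}{3}\right)^{2} + 9801\right) = 1056 + \left(45 \cdot \frac{1600}{9} + 9801\right) = 1056 + \left(8000 + 9801\right) = 1056 + 17801 = 18857$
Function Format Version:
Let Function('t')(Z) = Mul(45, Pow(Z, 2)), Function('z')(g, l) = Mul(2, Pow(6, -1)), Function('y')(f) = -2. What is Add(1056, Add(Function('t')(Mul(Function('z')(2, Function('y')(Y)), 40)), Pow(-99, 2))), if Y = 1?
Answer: 18857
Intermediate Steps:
Function('z')(g, l) = Rational(1, 3) (Function('z')(g, l) = Mul(2, Rational(1, 6)) = Rational(1, 3))
Add(1056, Add(Function('t')(Mul(Function('z')(2, Function('y')(Y)), 40)), Pow(-99, 2))) = Add(1056, Add(Mul(45, Pow(Mul(Rational(1, 3), 40), 2)), Pow(-99, 2))) = Add(1056, Add(Mul(45, Pow(Rational(40, 3), 2)), 9801)) = Add(1056, Add(Mul(45, Rational(1600, 9)), 9801)) = Add(1056, Add(8000, 9801)) = Add(1056, 17801) = 18857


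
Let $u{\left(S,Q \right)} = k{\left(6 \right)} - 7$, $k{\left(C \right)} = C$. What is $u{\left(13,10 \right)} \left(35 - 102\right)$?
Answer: $67$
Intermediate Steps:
$u{\left(S,Q \right)} = -1$ ($u{\left(S,Q \right)} = 6 - 7 = -1$)
$u{\left(13,10 \right)} \left(35 - 102\right) = - (35 - 102) = \left(-1\right) \left(-67\right) = 67$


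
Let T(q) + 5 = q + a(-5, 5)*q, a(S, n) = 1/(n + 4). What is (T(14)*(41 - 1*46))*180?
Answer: -9500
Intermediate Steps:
a(S, n) = 1/(4 + n)
T(q) = -5 + 10*q/9 (T(q) = -5 + (q + q/(4 + 5)) = -5 + (q + q/9) = -5 + 10*q/9)
(T(14)*(41 - 1*46))*180 = ((-5 + (10/9)*14)*(41 - 1*46))*180 = ((-5 + 140/9)*(41 - 46))*180 = ((95/9)*(-5))*180 = -475/9*180 = -9500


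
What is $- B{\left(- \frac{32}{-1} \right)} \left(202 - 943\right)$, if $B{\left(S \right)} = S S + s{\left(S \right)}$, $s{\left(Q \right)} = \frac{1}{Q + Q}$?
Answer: $\frac{48562917}{64} \approx 7.588 \cdot 10^{5}$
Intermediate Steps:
$s{\left(Q \right)} = \frac{1}{2 Q}$
$B{\left(S \right)} = S^{2} + \frac{1}{2 S}$ ($B{\left(S \right)} = S S + \frac{1}{2 S} = S^{2} + \frac{1}{2 S}$)
$- B{\left(- \frac{32}{-1} \right)} \left(202 - 943\right) = - \frac{\frac{1}{2} + \left(- \frac{32}{-1}\right)^{3}}{\left(-32\right) \frac{1}{-1}} \left(202 - 943\right) = - \frac{\frac{1}{2} + \left(\left(-32\right) \left(-1\right)\right)^{3}}{\left(-32\right) \left(-1\right)} \left(-741\right) = - \frac{\frac{1}{2} + 32^{3}}{32} \left(-741\right) = - \frac{\frac{1}{2} + 32768}{32} \left(-741\right) = - \frac{1}{32} \cdot \frac{65537}{2} \left(-741\right) = - \frac{65537 \left(-741\right)}{64} = \left(-1\right) \left(- \frac{48562917}{64}\right) = \frac{48562917}{64}$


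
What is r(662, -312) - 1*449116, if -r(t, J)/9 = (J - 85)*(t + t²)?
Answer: 1567762022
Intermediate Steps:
r(t, J) = -9*(-85 + J)*(t + t²) (r(t, J) = -9*(J - 85)*(t + t²) = -9*(-85 + J)*(t + t²))
r(662, -312) - 1*449116 = 9*662*(85 - 1*(-312) + 85*662 - 1*(-312)*662) - 1*449116 = 9*662*(85 + 312 + 56270 + 206544) - 449116 = 9*662*263211 - 449116 = 1568211138 - 449116 = 1567762022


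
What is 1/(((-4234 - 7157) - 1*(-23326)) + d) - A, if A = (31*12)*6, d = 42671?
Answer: -121880591/54606 ≈ -2232.0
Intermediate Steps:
A = 2232 (A = 372*6 = 2232)
1/(((-4234 - 7157) - 1*(-23326)) + d) - A = 1/(((-4234 - 7157) - 1*(-23326)) + 42671) - 1*2232 = 1/((-11391 + 23326) + 42671) - 2232 = 1/(11935 + 42671) - 2232 = 1/54606 - 2232 = -121880591/54606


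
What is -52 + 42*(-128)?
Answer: -5428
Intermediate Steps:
-52 + 42*(-128) = -52 - 5376 = -5428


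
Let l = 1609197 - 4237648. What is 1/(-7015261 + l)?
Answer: -1/9643712 ≈ -1.0369e-7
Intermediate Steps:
l = -2628451
1/(-7015261 + l) = 1/(-7015261 - 2628451) = 1/(-9643712) = -1/9643712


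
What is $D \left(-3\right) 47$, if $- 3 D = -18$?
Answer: $-846$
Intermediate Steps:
$D = 6$ ($D = \left(- \frac{1}{3}\right) \left(-18\right) = 6$)
$D \left(-3\right) 47 = 6 \left(-3\right) 47 = \left(-18\right) 47 = -846$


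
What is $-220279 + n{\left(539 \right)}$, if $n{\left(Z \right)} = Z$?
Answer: $-219740$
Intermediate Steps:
$-220279 + n{\left(539 \right)} = -220279 + 539 = -219740$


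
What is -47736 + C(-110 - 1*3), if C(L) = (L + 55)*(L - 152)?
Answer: -32366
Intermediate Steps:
C(L) = (-152 + L)*(55 + L) (C(L) = (55 + L)*(-152 + L) = (-152 + L)*(55 + L))
-47736 + C(-110 - 1*3) = -47736 + (-8360 + (-110 - 1*3)**2 - 97*(-110 - 1*3)) = -47736 + (-8360 + (-110 - 3)**2 - 97*(-110 - 3)) = -47736 + (-8360 + (-113)**2 - 97*(-113)) = -47736 + (-8360 + 12769 + 10961) = -47736 + 15370 = -32366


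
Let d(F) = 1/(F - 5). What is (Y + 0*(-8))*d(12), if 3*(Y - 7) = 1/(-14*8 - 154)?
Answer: 5585/5586 ≈ 0.99982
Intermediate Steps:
d(F) = 1/(-5 + F)
Y = 5585/798 (Y = 7 + 1/(3*(-14*8 - 154)) = 7 + 1/(3*(-112 - 154)) = 7 + (⅓)/(-266) = 7 + (⅓)*(-1/266) = 7 - 1/798 = 5585/798 ≈ 6.9987)
(Y + 0*(-8))*d(12) = (5585/798 + 0*(-8))/(-5 + 12) = (5585/798 + 0)/7 = (5585/798)*(⅐) = 5585/5586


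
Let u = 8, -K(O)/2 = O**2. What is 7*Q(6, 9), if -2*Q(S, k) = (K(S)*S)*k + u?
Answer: 13580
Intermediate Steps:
K(O) = -2*O**2
Q(S, k) = -4 + k*S**3 (Q(S, k) = -(((-2*S**2)*S)*k + 8)/2 = -((-2*S**3)*k + 8)/2 = -(-2*k*S**3 + 8)/2 = -(8 - 2*k*S**3)/2 = -4 + k*S**3)
7*Q(6, 9) = 7*(-4 + 9*6**3) = 7*(-4 + 9*216) = 7*(-4 + 1944) = 7*1940 = 13580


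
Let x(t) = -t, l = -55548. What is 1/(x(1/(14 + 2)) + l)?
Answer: -16/888769 ≈ -1.8002e-5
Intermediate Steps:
1/(x(1/(14 + 2)) + l) = 1/(-1/(14 + 2) - 55548) = 1/(-1/16 - 55548) = 1/(-888769/16) = -16/888769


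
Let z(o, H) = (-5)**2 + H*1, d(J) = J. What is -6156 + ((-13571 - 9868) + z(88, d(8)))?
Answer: -29562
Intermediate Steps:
z(o, H) = 25 + H
-6156 + ((-13571 - 9868) + z(88, d(8))) = -6156 + ((-13571 - 9868) + (25 + 8)) = -6156 + (-23439 + 33) = -6156 - 23406 = -29562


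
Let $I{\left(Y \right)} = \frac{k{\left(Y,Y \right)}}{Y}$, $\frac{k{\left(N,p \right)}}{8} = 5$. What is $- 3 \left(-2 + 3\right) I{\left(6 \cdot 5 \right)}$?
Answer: $-4$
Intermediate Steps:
$k{\left(N,p \right)} = 40$ ($k{\left(N,p \right)} = 8 \cdot 5 = 40$)
$I{\left(Y \right)} = \frac{40}{Y}$
$- 3 \left(-2 + 3\right) I{\left(6 \cdot 5 \right)} = - 3 \left(-2 + 3\right) \frac{40}{6 \cdot 5} = \left(-3\right) 1 \cdot \frac{40}{30} = - 3 \cdot 40 \cdot \frac{1}{30} = \left(-3\right) \frac{4}{3} = -4$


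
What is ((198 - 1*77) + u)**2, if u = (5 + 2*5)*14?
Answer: 109561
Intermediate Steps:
u = 210 (u = (5 + 10)*14 = 15*14 = 210)
((198 - 1*77) + u)**2 = ((198 - 1*77) + 210)**2 = ((198 - 77) + 210)**2 = (121 + 210)**2 = 331**2 = 109561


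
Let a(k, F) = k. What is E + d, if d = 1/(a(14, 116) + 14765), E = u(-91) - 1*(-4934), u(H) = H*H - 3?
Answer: 195260149/14779 ≈ 13212.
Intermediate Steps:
u(H) = -3 + H² (u(H) = H² - 3 = -3 + H²)
E = 13212 (E = (-3 + (-91)²) - 1*(-4934) = (-3 + 8281) + 4934 = 8278 + 4934 = 13212)
d = 1/14779 (d = 1/(14 + 14765) = 1/14779 ≈ 6.7664e-5)
E + d = 13212 + 1/14779 = 195260149/14779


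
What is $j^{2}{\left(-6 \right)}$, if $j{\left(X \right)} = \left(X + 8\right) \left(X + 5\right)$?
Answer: $4$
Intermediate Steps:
$j{\left(X \right)} = \left(5 + X\right) \left(8 + X\right)$ ($j{\left(X \right)} = \left(8 + X\right) \left(5 + X\right) = \left(5 + X\right) \left(8 + X\right)$)
$j^{2}{\left(-6 \right)} = \left(40 + \left(-6\right)^{2} + 13 \left(-6\right)\right)^{2} = \left(40 + 36 - 78\right)^{2} = \left(-2\right)^{2} = 4$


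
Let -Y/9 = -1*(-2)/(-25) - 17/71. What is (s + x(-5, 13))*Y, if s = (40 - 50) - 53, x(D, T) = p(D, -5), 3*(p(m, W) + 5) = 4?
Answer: -13608/71 ≈ -191.66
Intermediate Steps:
p(m, W) = -11/3 (p(m, W) = -5 + (1/3)*4 = -5 + 4/3 = -11/3)
x(D, T) = -11/3
s = -63 (s = -10 - 53 = -63)
Y = 5103/1775 (Y = -9*(-1*(-2)/(-25) - 17/71) = -9*(2*(-1/25) - 17*1/71) = -9*(-2/25 - 17/71) = -9*(-567/1775) = 5103/1775 ≈ 2.8749)
(s + x(-5, 13))*Y = (-63 - 11/3)*(5103/1775) = -200/3*5103/1775 = -13608/71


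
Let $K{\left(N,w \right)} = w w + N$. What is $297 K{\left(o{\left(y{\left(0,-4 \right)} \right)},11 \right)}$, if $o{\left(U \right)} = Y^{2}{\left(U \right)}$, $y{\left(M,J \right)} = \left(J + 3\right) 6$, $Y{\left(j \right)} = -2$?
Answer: $37125$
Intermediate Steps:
$y{\left(M,J \right)} = 18 + 6 J$ ($y{\left(M,J \right)} = \left(3 + J\right) 6 = 18 + 6 J$)
$o{\left(U \right)} = 4$ ($o{\left(U \right)} = \left(-2\right)^{2} = 4$)
$K{\left(N,w \right)} = N + w^{2}$ ($K{\left(N,w \right)} = w^{2} + N = N + w^{2}$)
$297 K{\left(o{\left(y{\left(0,-4 \right)} \right)},11 \right)} = 297 \left(4 + 11^{2}\right) = 297 \left(4 + 121\right) = 297 \cdot 125 = 37125$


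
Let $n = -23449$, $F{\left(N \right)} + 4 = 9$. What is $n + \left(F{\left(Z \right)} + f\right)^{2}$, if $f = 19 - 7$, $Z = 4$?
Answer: $-23160$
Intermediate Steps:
$F{\left(N \right)} = 5$ ($F{\left(N \right)} = -4 + 9 = 5$)
$f = 12$
$n + \left(F{\left(Z \right)} + f\right)^{2} = -23449 + \left(5 + 12\right)^{2} = -23449 + 17^{2} = -23449 + 289 = -23160$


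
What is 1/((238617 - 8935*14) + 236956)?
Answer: 1/350483 ≈ 2.8532e-6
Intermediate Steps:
1/((238617 - 8935*14) + 236956) = 1/((238617 - 125090) + 236956) = 1/(113527 + 236956) = 1/350483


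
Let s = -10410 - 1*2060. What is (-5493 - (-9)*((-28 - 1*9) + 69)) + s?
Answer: -17675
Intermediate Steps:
s = -12470 (s = -10410 - 2060 = -12470)
(-5493 - (-9)*((-28 - 1*9) + 69)) + s = (-5493 - (-9)*((-28 - 1*9) + 69)) - 12470 = (-5493 - (-9)*((-28 - 9) + 69)) - 12470 = (-5493 - (-9)*(-37 + 69)) - 12470 = (-5493 - (-9)*32) - 12470 = (-5493 - 1*(-288)) - 12470 = (-5493 + 288) - 12470 = -5205 - 12470 = -17675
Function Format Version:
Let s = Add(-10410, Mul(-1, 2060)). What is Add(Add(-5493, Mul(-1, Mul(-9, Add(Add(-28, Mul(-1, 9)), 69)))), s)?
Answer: -17675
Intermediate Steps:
s = -12470 (s = Add(-10410, -2060) = -12470)
Add(Add(-5493, Mul(-1, Mul(-9, Add(Add(-28, Mul(-1, 9)), 69)))), s) = Add(Add(-5493, Mul(-1, Mul(-9, Add(Add(-28, Mul(-1, 9)), 69)))), -12470) = Add(Add(-5493, Mul(-1, Mul(-9, Add(Add(-28, -9), 69)))), -12470) = Add(Add(-5493, Mul(-1, Mul(-9, Add(-37, 69)))), -12470) = Add(Add(-5493, Mul(-1, Mul(-9, 32))), -12470) = Add(Add(-5493, Mul(-1, -288)), -12470) = Add(Add(-5493, 288), -12470) = Add(-5205, -12470) = -17675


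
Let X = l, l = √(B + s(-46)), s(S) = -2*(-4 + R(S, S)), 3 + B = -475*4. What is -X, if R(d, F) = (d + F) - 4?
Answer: -I*√1703 ≈ -41.267*I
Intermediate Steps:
R(d, F) = -4 + F + d (R(d, F) = (F + d) - 4 = -4 + F + d)
B = -1903 (B = -3 - 475*4 = -3 - 1900 = -1903)
s(S) = 16 - 4*S (s(S) = -2*(-4 + (-4 + S + S)) = -2*(-4 + (-4 + 2*S)) = -2*(-8 + 2*S) = 16 - 4*S)
l = I*√1703 (l = √(-1903 + (16 - 4*(-46))) = √(-1903 + (16 + 184)) = √(-1903 + 200) = √(-1703) = I*√1703 ≈ 41.267*I)
X = I*√1703 ≈ 41.267*I
-X = -I*√1703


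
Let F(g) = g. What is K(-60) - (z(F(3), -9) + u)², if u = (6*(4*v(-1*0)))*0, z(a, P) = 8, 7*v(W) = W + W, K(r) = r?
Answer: -124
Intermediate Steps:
v(W) = 2*W/7 (v(W) = (W + W)/7 = (2*W)/7 = 2*W/7)
u = 0 (u = (6*(4*(2*(-1*0)/7)))*0 = (6*(4*((2/7)*0)))*0 = (6*(4*0))*0 = (6*0)*0 = 0*0 = 0)
K(-60) - (z(F(3), -9) + u)² = -60 - (8 + 0)² = -60 - 1*8² = -60 - 1*64 = -60 - 64 = -124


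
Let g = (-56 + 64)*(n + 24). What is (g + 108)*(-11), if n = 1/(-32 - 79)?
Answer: -366212/111 ≈ -3299.2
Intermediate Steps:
n = -1/111 (n = 1/(-111) = -1/111 ≈ -0.0090090)
g = 21304/111 (g = (-56 + 64)*(-1/111 + 24) = 8*(2663/111) = 21304/111 ≈ 191.93)
(g + 108)*(-11) = (21304/111 + 108)*(-11) = (33292/111)*(-11) = -366212/111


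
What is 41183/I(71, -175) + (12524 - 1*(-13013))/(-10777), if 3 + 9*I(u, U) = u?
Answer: 3992726203/732836 ≈ 5448.3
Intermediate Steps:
I(u, U) = -⅓ + u/9
41183/I(71, -175) + (12524 - 1*(-13013))/(-10777) = 41183/(-⅓ + (⅑)*71) + (12524 - 1*(-13013))/(-10777) = 41183/(-⅓ + 71/9) + (12524 + 13013)*(-1/10777) = 41183/(68/9) + 25537*(-1/10777) = 41183*(9/68) - 25537/10777 = 370647/68 - 25537/10777 = 3992726203/732836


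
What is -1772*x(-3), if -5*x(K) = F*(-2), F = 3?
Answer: -10632/5 ≈ -2126.4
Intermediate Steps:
x(K) = 6/5 (x(K) = -3*(-2)/5 = -⅕*(-6) = 6/5)
-1772*x(-3) = -1772*6/5 = -10632/5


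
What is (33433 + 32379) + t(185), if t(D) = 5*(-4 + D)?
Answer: 66717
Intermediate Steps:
t(D) = -20 + 5*D
(33433 + 32379) + t(185) = (33433 + 32379) + (-20 + 5*185) = 65812 + (-20 + 925) = 65812 + 905 = 66717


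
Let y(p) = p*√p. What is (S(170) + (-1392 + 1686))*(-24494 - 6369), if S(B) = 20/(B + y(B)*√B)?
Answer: -26377371580/2907 ≈ -9.0737e+6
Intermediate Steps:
y(p) = p^(3/2)
S(B) = 20/(B + B²) (S(B) = 20/(B + B^(3/2)*√B) = 20/(B + B²))
(S(170) + (-1392 + 1686))*(-24494 - 6369) = (20/(170*(1 + 170)) + (-1392 + 1686))*(-24494 - 6369) = (20*(1/170)/171 + 294)*(-30863) = (20*(1/170)*(1/171) + 294)*(-30863) = (2/2907 + 294)*(-30863) = (854660/2907)*(-30863) = -26377371580/2907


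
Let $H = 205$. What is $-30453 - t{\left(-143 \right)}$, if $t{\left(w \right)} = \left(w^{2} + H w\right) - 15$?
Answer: $-21572$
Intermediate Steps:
$t{\left(w \right)} = -15 + w^{2} + 205 w$ ($t{\left(w \right)} = \left(w^{2} + 205 w\right) - 15 = -15 + w^{2} + 205 w$)
$-30453 - t{\left(-143 \right)} = -30453 - \left(-15 + \left(-143\right)^{2} + 205 \left(-143\right)\right) = -30453 - \left(-15 + 20449 - 29315\right) = -30453 - -8881 = -30453 + 8881 = -21572$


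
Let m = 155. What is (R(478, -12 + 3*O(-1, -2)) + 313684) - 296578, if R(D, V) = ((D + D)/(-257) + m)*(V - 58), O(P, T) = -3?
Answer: 1324801/257 ≈ 5154.9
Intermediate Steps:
R(D, V) = (-58 + V)*(155 - 2*D/257) (R(D, V) = ((D + D)/(-257) + 155)*(V - 58) = ((2*D)*(-1/257) + 155)*(-58 + V) = (-2*D/257 + 155)*(-58 + V) = (155 - 2*D/257)*(-58 + V) = (-58 + V)*(155 - 2*D/257))
(R(478, -12 + 3*O(-1, -2)) + 313684) - 296578 = ((-8990 + 155*(-12 + 3*(-3)) + (116/257)*478 - 2/257*478*(-12 + 3*(-3))) + 313684) - 296578 = ((-8990 + 155*(-12 - 9) + 55448/257 - 2/257*478*(-12 - 9)) + 313684) - 296578 = ((-8990 + 155*(-21) + 55448/257 - 2/257*478*(-21)) + 313684) - 296578 = ((-8990 - 3255 + 55448/257 + 20076/257) + 313684) - 296578 = (-3071441/257 + 313684) - 296578 = 77545347/257 - 296578 = 1324801/257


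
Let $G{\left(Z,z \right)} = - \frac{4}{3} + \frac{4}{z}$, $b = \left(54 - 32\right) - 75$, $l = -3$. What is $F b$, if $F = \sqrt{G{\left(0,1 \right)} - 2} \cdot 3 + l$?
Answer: $159 - 53 \sqrt{6} \approx 29.177$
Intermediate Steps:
$b = -53$ ($b = 22 - 75 = -53$)
$G{\left(Z,z \right)} = - \frac{4}{3} + \frac{4}{z}$ ($G{\left(Z,z \right)} = \left(-4\right) \frac{1}{3} + \frac{4}{z} = - \frac{4}{3} + \frac{4}{z}$)
$F = -3 + \sqrt{6}$ ($F = \sqrt{\left(- \frac{4}{3} + \frac{4}{1}\right) - 2} \cdot 3 - 3 = \sqrt{\left(- \frac{4}{3} + 4 \cdot 1\right) - 2} \cdot 3 - 3 = \sqrt{\left(- \frac{4}{3} + 4\right) - 2} \cdot 3 - 3 = \sqrt{\frac{8}{3} - 2} \cdot 3 - 3 = \sqrt{\frac{2}{3}} \cdot 3 - 3 = \frac{\sqrt{6}}{3} \cdot 3 - 3 = \sqrt{6} - 3 = -3 + \sqrt{6} \approx -0.55051$)
$F b = \left(-3 + \sqrt{6}\right) \left(-53\right) = 159 - 53 \sqrt{6}$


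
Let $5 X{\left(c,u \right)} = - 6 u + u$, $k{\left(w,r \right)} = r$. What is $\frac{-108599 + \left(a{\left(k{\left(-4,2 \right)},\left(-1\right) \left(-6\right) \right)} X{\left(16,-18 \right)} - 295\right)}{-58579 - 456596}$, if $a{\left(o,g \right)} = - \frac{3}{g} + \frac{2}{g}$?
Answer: $\frac{36299}{171725} \approx 0.21138$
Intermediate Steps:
$a{\left(o,g \right)} = - \frac{1}{g}$
$X{\left(c,u \right)} = - u$ ($X{\left(c,u \right)} = \frac{- 6 u + u}{5} = \frac{\left(-5\right) u}{5} = - u$)
$\frac{-108599 + \left(a{\left(k{\left(-4,2 \right)},\left(-1\right) \left(-6\right) \right)} X{\left(16,-18 \right)} - 295\right)}{-58579 - 456596} = \frac{-108599 - \left(295 - - \frac{1}{\left(-1\right) \left(-6\right)} \left(\left(-1\right) \left(-18\right)\right)\right)}{-58579 - 456596} = \frac{-108599 - \left(295 - - \frac{1}{6} \cdot 18\right)}{-515175} = \left(-108599 - \left(295 - \left(-1\right) \frac{1}{6} \cdot 18\right)\right) \left(- \frac{1}{515175}\right) = \left(-108599 - 298\right) \left(- \frac{1}{515175}\right) = \left(-108897\right) \left(- \frac{1}{515175}\right) = \frac{36299}{171725}$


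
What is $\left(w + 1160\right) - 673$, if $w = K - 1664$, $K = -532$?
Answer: $-1709$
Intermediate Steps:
$w = -2196$ ($w = -532 - 1664 = -2196$)
$\left(w + 1160\right) - 673 = \left(-2196 + 1160\right) - 673 = -1036 - 673 = -1709$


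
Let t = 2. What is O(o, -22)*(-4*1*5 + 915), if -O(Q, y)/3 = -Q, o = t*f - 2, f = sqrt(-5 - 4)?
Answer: -5370 + 16110*I ≈ -5370.0 + 16110.0*I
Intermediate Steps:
f = 3*I (f = sqrt(-9) = 3*I ≈ 3.0*I)
o = -2 + 6*I (o = 2*(3*I) - 2 = 6*I - 2 = -2 + 6*I ≈ -2.0 + 6.0*I)
O(Q, y) = 3*Q (O(Q, y) = -(-3)*Q = 3*Q)
O(o, -22)*(-4*1*5 + 915) = (3*(-2 + 6*I))*(-4*1*5 + 915) = (-6 + 18*I)*(-4*5 + 915) = (-6 + 18*I)*(-20 + 915) = (-6 + 18*I)*895 = -5370 + 16110*I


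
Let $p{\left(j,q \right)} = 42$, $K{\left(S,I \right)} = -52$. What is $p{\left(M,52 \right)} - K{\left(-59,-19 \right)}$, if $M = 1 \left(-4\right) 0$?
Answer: $94$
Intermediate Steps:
$M = 0$ ($M = \left(-4\right) 0 = 0$)
$p{\left(M,52 \right)} - K{\left(-59,-19 \right)} = 42 - -52 = 42 + 52 = 94$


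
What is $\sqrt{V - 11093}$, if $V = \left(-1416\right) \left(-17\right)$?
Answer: $\sqrt{12979} \approx 113.93$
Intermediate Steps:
$V = 24072$
$\sqrt{V - 11093} = \sqrt{24072 - 11093} = \sqrt{12979}$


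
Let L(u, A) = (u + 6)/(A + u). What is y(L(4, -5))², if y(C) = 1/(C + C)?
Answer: 1/400 ≈ 0.0025000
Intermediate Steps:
L(u, A) = (6 + u)/(A + u)
y(C) = 1/(2*C)
y(L(4, -5))² = (1/(2*(((6 + 4)/(-5 + 4)))))² = (1/(2*((10/(-1)))))² = (1/(2*((-1*10))))² = ((½)/(-10))² = ((½)*(-⅒))² = (-1/20)² = 1/400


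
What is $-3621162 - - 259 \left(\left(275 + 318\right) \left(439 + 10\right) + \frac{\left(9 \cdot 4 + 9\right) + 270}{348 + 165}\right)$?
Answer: $\frac{3724354922}{57} \approx 6.534 \cdot 10^{7}$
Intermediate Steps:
$-3621162 - - 259 \left(\left(275 + 318\right) \left(439 + 10\right) + \frac{\left(9 \cdot 4 + 9\right) + 270}{348 + 165}\right) = -3621162 - - 259 \left(593 \cdot 449 + \frac{\left(36 + 9\right) + 270}{513}\right) = -3621162 - - 259 \left(266257 + \left(45 + 270\right) \frac{1}{513}\right) = -3621162 - - 259 \left(266257 + 315 \cdot \frac{1}{513}\right) = -3621162 - - 259 \left(266257 + \frac{35}{57}\right) = -3621162 - \left(-259\right) \frac{15176684}{57} = -3621162 - - \frac{3930761156}{57} = -3621162 + \frac{3930761156}{57} = \frac{3724354922}{57}$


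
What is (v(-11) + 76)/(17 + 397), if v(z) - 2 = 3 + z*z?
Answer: 101/207 ≈ 0.48792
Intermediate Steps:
v(z) = 5 + z² (v(z) = 2 + (3 + z*z) = 2 + (3 + z²) = 5 + z²)
(v(-11) + 76)/(17 + 397) = ((5 + (-11)²) + 76)/(17 + 397) = ((5 + 121) + 76)/414 = (126 + 76)*(1/414) = 202*(1/414) = 101/207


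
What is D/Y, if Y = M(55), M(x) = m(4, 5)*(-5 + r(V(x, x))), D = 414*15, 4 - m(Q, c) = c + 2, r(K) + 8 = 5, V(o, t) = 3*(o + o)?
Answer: 1035/4 ≈ 258.75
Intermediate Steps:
V(o, t) = 6*o (V(o, t) = 3*(2*o) = 6*o)
r(K) = -3 (r(K) = -8 + 5 = -3)
m(Q, c) = 2 - c (m(Q, c) = 4 - (c + 2) = 4 - (2 + c) = 4 + (-2 - c) = 2 - c)
D = 6210
M(x) = 24 (M(x) = (2 - 1*5)*(-5 - 3) = (2 - 5)*(-8) = -3*(-8) = 24)
Y = 24
D/Y = 6210/24 = 6210*(1/24) = 1035/4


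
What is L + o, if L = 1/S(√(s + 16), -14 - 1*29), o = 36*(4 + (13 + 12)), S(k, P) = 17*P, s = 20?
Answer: 763163/731 ≈ 1044.0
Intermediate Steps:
o = 1044 (o = 36*(4 + 25) = 36*29 = 1044)
L = -1/731 (L = 1/(17*(-14 - 1*29)) = 1/(17*(-14 - 29)) = 1/(17*(-43)) = 1/(-731) = -1/731 ≈ -0.0013680)
L + o = -1/731 + 1044 = 763163/731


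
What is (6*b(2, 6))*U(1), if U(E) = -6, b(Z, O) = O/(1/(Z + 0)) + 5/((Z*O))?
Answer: -447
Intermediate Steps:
b(Z, O) = O*Z + 5/(O*Z) (b(Z, O) = O/(1/Z) + 5/((O*Z)) = O*Z + 5*(1/(O*Z)) = O*Z + 5/(O*Z))
(6*b(2, 6))*U(1) = (6*(6*2 + 5/(6*2)))*(-6) = (6*(12 + 5*(⅙)*(½)))*(-6) = (6*(12 + 5/12))*(-6) = (6*(149/12))*(-6) = (149/2)*(-6) = -447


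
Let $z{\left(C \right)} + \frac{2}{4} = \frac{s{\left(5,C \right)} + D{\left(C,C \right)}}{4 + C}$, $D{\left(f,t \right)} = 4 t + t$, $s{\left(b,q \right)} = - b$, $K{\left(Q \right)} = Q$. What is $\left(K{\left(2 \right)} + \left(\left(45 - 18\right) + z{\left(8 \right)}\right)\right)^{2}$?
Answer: $\frac{142129}{144} \approx 987.01$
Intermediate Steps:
$D{\left(f,t \right)} = 5 t$
$z{\left(C \right)} = - \frac{1}{2} + \frac{-5 + 5 C}{4 + C}$ ($z{\left(C \right)} = - \frac{1}{2} + \frac{\left(-1\right) 5 + 5 C}{4 + C} = - \frac{1}{2} + \frac{-5 + 5 C}{4 + C}$)
$\left(K{\left(2 \right)} + \left(\left(45 - 18\right) + z{\left(8 \right)}\right)\right)^{2} = \left(2 + \left(\left(45 - 18\right) + \frac{-14 + 9 \cdot 8}{2 \left(4 + 8\right)}\right)\right)^{2} = \left(2 + \left(27 + \frac{-14 + 72}{2 \cdot 12}\right)\right)^{2} = \left(2 + \left(27 + \frac{1}{2} \cdot \frac{1}{12} \cdot 58\right)\right)^{2} = \left(2 + \left(27 + \frac{29}{12}\right)\right)^{2} = \left(2 + \frac{353}{12}\right)^{2} = \left(\frac{377}{12}\right)^{2} = \frac{142129}{144}$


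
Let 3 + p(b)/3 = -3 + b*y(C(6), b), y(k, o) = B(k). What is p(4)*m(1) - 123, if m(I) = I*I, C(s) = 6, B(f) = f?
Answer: -69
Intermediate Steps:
y(k, o) = k
m(I) = I**2
p(b) = -18 + 18*b (p(b) = -9 + 3*(-3 + b*6) = -9 + 3*(-3 + 6*b) = -9 + (-9 + 18*b) = -18 + 18*b)
p(4)*m(1) - 123 = (-18 + 18*4)*1**2 - 123 = (-18 + 72)*1 - 123 = 54*1 - 123 = 54 - 123 = -69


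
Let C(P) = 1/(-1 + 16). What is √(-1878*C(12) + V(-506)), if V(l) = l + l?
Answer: I*√28430/5 ≈ 33.722*I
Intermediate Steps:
V(l) = 2*l
C(P) = 1/15
√(-1878*C(12) + V(-506)) = √(-1878*1/15 + 2*(-506)) = √(-626/5 - 1012) = √(-5686/5) = I*√28430/5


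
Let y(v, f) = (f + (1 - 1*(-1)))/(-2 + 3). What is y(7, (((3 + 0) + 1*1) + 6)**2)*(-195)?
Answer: -19890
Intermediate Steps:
y(v, f) = 2 + f (y(v, f) = (f + (1 + 1))/1 = (f + 2)*1 = (2 + f)*1 = 2 + f)
y(7, (((3 + 0) + 1*1) + 6)**2)*(-195) = (2 + (((3 + 0) + 1*1) + 6)**2)*(-195) = (2 + ((3 + 1) + 6)**2)*(-195) = (2 + (4 + 6)**2)*(-195) = (2 + 10**2)*(-195) = (2 + 100)*(-195) = 102*(-195) = -19890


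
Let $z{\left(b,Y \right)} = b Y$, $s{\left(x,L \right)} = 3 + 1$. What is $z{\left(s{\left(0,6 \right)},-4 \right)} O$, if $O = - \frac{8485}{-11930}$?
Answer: $- \frac{13576}{1193} \approx -11.38$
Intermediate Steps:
$s{\left(x,L \right)} = 4$
$z{\left(b,Y \right)} = Y b$
$O = \frac{1697}{2386}$ ($O = \left(-8485\right) \left(- \frac{1}{11930}\right) = \frac{1697}{2386} \approx 0.71123$)
$z{\left(s{\left(0,6 \right)},-4 \right)} O = \left(-4\right) 4 \cdot \frac{1697}{2386} = \left(-16\right) \frac{1697}{2386} = - \frac{13576}{1193}$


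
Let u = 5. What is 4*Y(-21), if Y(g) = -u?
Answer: -20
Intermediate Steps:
Y(g) = -5 (Y(g) = -1*5 = -5)
4*Y(-21) = 4*(-5) = -20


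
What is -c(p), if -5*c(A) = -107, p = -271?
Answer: -107/5 ≈ -21.400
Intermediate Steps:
c(A) = 107/5 (c(A) = -⅕*(-107) = 107/5)
-c(p) = -1*107/5 = -107/5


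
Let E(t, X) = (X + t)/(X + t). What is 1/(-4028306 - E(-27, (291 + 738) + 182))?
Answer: -1/4028307 ≈ -2.4824e-7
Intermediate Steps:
E(t, X) = 1
1/(-4028306 - E(-27, (291 + 738) + 182)) = 1/(-4028306 - 1*1) = 1/(-4028306 - 1) = 1/(-4028307) = -1/4028307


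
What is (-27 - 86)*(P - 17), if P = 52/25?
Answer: 42149/25 ≈ 1686.0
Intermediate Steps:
P = 52/25 (P = 52*(1/25) = 52/25 ≈ 2.0800)
(-27 - 86)*(P - 17) = (-27 - 86)*(52/25 - 17) = -113*(-373/25) = 42149/25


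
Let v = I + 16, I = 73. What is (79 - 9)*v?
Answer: 6230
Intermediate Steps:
v = 89 (v = 73 + 16 = 89)
(79 - 9)*v = (79 - 9)*89 = 70*89 = 6230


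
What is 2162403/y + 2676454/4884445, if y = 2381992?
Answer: 16937430537703/11634708914440 ≈ 1.4558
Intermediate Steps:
2162403/y + 2676454/4884445 = 2162403/2381992 + 2676454/4884445 = 16937430537703/11634708914440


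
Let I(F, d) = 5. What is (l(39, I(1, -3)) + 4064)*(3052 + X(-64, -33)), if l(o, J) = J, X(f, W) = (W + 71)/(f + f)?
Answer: 794712321/64 ≈ 1.2417e+7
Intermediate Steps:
X(f, W) = (71 + W)/(2*f) (X(f, W) = (71 + W)/((2*f)) = (71 + W)*(1/(2*f)) = (71 + W)/(2*f))
(l(39, I(1, -3)) + 4064)*(3052 + X(-64, -33)) = (5 + 4064)*(3052 + (½)*(71 - 33)/(-64)) = 4069*(3052 + (½)*(-1/64)*38) = 4069*(3052 - 19/64) = 4069*(195309/64) = 794712321/64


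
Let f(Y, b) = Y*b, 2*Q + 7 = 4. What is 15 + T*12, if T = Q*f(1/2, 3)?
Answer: -12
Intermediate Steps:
Q = -3/2 (Q = -7/2 + (½)*4 = -7/2 + 2 = -3/2 ≈ -1.5000)
T = -9/4 (T = -3*3/(2*2) = -3*3/4 = -3/2*3/2 = -9/4 ≈ -2.2500)
15 + T*12 = 15 - 9/4*12 = 15 - 27 = -12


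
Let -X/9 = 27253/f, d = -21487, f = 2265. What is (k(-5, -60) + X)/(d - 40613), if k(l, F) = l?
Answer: 42767/23442750 ≈ 0.0018243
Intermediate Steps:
X = -81759/755 (X = -245277/2265 = -9*27253/2265 = -81759/755 ≈ -108.29)
(k(-5, -60) + X)/(d - 40613) = (-5 - 81759/755)/(-21487 - 40613) = -85534/755/(-62100) = -85534/755*(-1/62100) = 42767/23442750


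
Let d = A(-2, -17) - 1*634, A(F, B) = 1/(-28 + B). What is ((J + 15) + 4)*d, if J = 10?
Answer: -827399/45 ≈ -18387.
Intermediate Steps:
d = -28531/45 (d = 1/(-28 - 17) - 1*634 = 1/(-45) - 634 = -1/45 - 634 = -28531/45 ≈ -634.02)
((J + 15) + 4)*d = ((10 + 15) + 4)*(-28531/45) = (25 + 4)*(-28531/45) = 29*(-28531/45) = -827399/45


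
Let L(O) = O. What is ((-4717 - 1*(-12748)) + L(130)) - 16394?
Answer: -8233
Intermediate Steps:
((-4717 - 1*(-12748)) + L(130)) - 16394 = ((-4717 - 1*(-12748)) + 130) - 16394 = ((-4717 + 12748) + 130) - 16394 = (8031 + 130) - 16394 = 8161 - 16394 = -8233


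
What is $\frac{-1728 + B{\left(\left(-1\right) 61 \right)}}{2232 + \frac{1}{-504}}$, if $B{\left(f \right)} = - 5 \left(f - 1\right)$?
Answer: $- \frac{714672}{1124927} \approx -0.63531$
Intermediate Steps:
$B{\left(f \right)} = 5 - 5 f$ ($B{\left(f \right)} = - 5 \left(-1 + f\right) = 5 - 5 f$)
$\frac{-1728 + B{\left(\left(-1\right) 61 \right)}}{2232 + \frac{1}{-504}} = \frac{-1728 - \left(-5 + 5 \left(\left(-1\right) 61\right)\right)}{2232 + \frac{1}{-504}} = \frac{-1728 + \left(5 - -305\right)}{2232 - \frac{1}{504}} = \frac{-1728 + \left(5 + 305\right)}{\frac{1124927}{504}} = \left(-1728 + 310\right) \frac{504}{1124927} = \left(-1418\right) \frac{504}{1124927} = - \frac{714672}{1124927}$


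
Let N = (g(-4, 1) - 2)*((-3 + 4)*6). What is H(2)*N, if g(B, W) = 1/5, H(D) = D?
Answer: -108/5 ≈ -21.600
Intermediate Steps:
g(B, W) = ⅕
N = -54/5 (N = (⅕ - 2)*((-3 + 4)*6) = -9*6/5 = -9/5*6 = -54/5 ≈ -10.800)
H(2)*N = 2*(-54/5) = -108/5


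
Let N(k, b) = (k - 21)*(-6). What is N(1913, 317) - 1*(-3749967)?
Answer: 3738615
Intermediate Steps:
N(k, b) = 126 - 6*k (N(k, b) = (-21 + k)*(-6) = 126 - 6*k)
N(1913, 317) - 1*(-3749967) = (126 - 6*1913) - 1*(-3749967) = (126 - 11478) + 3749967 = -11352 + 3749967 = 3738615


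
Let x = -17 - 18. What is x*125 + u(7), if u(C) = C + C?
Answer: -4361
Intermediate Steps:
x = -35
u(C) = 2*C
x*125 + u(7) = -35*125 + 2*7 = -4375 + 14 = -4361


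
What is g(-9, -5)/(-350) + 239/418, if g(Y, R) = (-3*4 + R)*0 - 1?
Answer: 21017/36575 ≈ 0.57463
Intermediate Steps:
g(Y, R) = -1 (g(Y, R) = (-12 + R)*0 - 1 = 0 - 1 = -1)
g(-9, -5)/(-350) + 239/418 = -1/(-350) + 239/418 = -1*(-1/350) + 239*(1/418) = 1/350 + 239/418 = 21017/36575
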